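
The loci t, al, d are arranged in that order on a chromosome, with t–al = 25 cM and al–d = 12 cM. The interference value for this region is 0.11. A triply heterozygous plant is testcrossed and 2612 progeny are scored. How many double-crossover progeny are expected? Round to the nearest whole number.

70

Map distances give recombination frequencies of 0.250 and 0.120 for the two intervals.
With interference 0.11 (so coincidence = 0.89), expected double-crossover frequency = 0.250 × 0.120 × 0.89 = 0.02670.
Expected number = 0.02670 × 2612 = 69.74 ≈ 70.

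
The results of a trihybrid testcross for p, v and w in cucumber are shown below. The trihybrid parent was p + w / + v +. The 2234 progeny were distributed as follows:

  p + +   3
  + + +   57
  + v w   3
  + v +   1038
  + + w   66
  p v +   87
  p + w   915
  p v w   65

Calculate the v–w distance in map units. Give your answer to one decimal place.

5.7 map units

The two rarest classes, p + + and + v w, are the double crossovers. Comparing them with the parentals, only the w allele has switched, so w is the middle locus and the order is p – w – v.
Crossovers in the w–v interval produce the single-crossover classes p v w and + + + (65 + 57 = 122) plus the double crossovers (6).
RF(w–v) = (122 + 6) / 2234 = 128/2234 = 0.0573 → 5.7 map units.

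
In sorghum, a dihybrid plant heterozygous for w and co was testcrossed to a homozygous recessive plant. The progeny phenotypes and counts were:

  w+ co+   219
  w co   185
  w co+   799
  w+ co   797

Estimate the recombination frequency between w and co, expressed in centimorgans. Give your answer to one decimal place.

20.2 centimorgans

The two most frequent classes, w+ co (797) and w co+ (799), are the parental types, so the F1 was w+ co / w co+.
The recombinant classes are w+ co+ and w co: 219 + 185 = 404.
Recombination frequency = 404/2000 = 0.2020 ≈ 20.2%, i.e. 20.2 centimorgans.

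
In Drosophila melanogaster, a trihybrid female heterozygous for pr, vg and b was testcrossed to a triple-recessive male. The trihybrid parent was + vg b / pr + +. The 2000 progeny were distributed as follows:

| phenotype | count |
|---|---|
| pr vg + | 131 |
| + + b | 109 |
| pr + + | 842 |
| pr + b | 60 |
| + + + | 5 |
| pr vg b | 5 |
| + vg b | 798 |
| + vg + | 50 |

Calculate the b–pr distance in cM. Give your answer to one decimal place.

The two rarest classes, pr vg b and + + +, are the double crossovers. Comparing them with the parentals, only the pr allele has switched, so pr is the middle locus and the order is vg – pr – b.
Crossovers in the pr–b interval produce the single-crossover classes + vg + and pr + b (50 + 60 = 110) plus the double crossovers (10).
RF(pr–b) = (110 + 10) / 2000 = 120/2000 = 0.0600 → 6.0 cM.

6.0 cM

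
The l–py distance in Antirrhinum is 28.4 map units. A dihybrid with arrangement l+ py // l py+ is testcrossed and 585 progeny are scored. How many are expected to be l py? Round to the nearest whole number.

A map distance of 28.4 map units corresponds to a recombination frequency of 0.284.
The F1 is l+ py / l py+, so l py is a recombinant gamete class with expected frequency r/2 = 0.284/2 = 0.1420.
Expected number = 0.1420 × 585 = 83.07 ≈ 83.

83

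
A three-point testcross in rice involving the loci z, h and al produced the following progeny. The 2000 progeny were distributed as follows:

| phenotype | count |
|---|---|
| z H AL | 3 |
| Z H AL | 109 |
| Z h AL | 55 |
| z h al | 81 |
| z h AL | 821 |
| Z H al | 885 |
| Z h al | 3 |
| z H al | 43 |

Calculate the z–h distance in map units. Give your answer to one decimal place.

The two most frequent reciprocal classes, z h AL and Z H al, are the parental types, so the F1 was z h AL / Z H al.
The two rarest classes, z H AL and Z h al, are the double crossovers. Comparing them with the parentals, only the h allele has switched, so h is the middle locus and the order is z – h – al.
Crossovers in the z–h interval produce the single-crossover classes Z h AL and z H al (55 + 43 = 98) plus the double crossovers (6).
RF(z–h) = (98 + 6) / 2000 = 104/2000 = 0.0520 → 5.2 map units.

5.2 map units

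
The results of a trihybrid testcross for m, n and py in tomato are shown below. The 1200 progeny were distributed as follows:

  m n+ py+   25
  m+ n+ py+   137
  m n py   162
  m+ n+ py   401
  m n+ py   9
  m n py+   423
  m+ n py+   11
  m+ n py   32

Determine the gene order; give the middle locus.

m

The two most frequent reciprocal classes, m n py+ and m+ n+ py, are the parental types, so the F1 was m n py+ / m+ n+ py.
The two rarest classes, m+ n py+ and m n+ py, are the double crossovers. Comparing them with the parentals, only the m allele has switched, so m is the middle locus and the order is n – m – py.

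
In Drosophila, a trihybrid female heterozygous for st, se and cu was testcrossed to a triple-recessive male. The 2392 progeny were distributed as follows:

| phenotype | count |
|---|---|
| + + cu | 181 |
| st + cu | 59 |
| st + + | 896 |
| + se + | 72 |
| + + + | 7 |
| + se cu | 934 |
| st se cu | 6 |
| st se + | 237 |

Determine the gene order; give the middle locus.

The two most frequent reciprocal classes, + se cu and st + +, are the parental types, so the F1 was + se cu / st + +.
The two rarest classes, st se cu and + + +, are the double crossovers. Comparing them with the parentals, only the st allele has switched, so st is the middle locus and the order is se – st – cu.

st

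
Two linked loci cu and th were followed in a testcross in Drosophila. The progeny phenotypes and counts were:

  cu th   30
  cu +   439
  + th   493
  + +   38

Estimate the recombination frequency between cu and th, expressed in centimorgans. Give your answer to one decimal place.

The two most frequent classes, + th (493) and cu + (439), are the parental types, so the F1 was + th / cu +.
The recombinant classes are + + and cu th: 38 + 30 = 68.
Recombination frequency = 68/1000 = 0.0680 ≈ 6.8%, i.e. 6.8 centimorgans.

6.8 centimorgans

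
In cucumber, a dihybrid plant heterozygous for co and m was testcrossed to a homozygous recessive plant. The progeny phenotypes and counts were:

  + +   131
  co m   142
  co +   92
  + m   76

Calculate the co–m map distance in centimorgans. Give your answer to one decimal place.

38.1 centimorgans

The two most frequent classes, + + (131) and co m (142), are the parental types, so the F1 was + + / co m.
The recombinant classes are + m and co +: 76 + 92 = 168.
Recombination frequency = 168/441 = 0.3810 ≈ 38.1%, i.e. 38.1 centimorgans.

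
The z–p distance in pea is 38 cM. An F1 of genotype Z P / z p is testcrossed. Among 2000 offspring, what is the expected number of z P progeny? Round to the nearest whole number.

A map distance of 38 cM corresponds to a recombination frequency of 0.380.
The F1 is Z P / z p, so z P is a recombinant gamete class with expected frequency r/2 = 0.380/2 = 0.1900.
Expected number = 0.1900 × 2000 = 380.00 ≈ 380.

380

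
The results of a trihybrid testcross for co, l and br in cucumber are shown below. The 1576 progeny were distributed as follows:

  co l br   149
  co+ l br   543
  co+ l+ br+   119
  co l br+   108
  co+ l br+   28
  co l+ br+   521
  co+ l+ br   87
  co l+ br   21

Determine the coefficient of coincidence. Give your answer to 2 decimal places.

1.00

The two most frequent reciprocal classes, co l+ br+ and co+ l br, are the parental types, so the F1 was co l+ br+ / co+ l br.
The two rarest classes, co l+ br and co+ l br+, are the double crossovers. Comparing them with the parentals, only the br allele has switched, so br is the middle locus and the order is co – br – l.
co–br: (268 + 49)/1576 = 0.2011; br–l: (195 + 49)/1576 = 0.1548.
Expected DCO frequency = 0.2011 × 0.1548 ≈ 0.03113; observed = 49/1576 ≈ 0.03109.
Coefficient of coincidence = 0.03109/0.03113 ≈ 1.00.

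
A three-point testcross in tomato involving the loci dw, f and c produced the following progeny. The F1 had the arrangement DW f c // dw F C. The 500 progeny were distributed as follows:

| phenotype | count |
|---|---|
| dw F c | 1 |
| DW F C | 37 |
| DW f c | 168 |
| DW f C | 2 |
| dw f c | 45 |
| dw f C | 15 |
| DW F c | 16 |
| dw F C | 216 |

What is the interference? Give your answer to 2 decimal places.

The two rarest classes, DW f C and dw F c, are the double crossovers. Comparing them with the parentals, only the c allele has switched, so c is the middle locus and the order is f – c – dw.
f–c: (31 + 3)/500 = 0.0680; c–dw: (82 + 3)/500 = 0.1700.
Expected DCO frequency = 0.0680 × 0.1700 ≈ 0.01156; observed = 3/500 ≈ 0.00600.
Coefficient of coincidence = 0.00600/0.01156 ≈ 0.52; interference = 1 − 0.52 = 0.48.

0.48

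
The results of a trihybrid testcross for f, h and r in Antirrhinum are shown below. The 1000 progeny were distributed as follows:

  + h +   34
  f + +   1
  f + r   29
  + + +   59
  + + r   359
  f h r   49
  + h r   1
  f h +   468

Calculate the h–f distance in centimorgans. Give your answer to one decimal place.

6.5 centimorgans

The two most frequent reciprocal classes, + + r and f h +, are the parental types, so the F1 was + + r / f h +.
The two rarest classes, + h r and f + +, are the double crossovers. Comparing them with the parentals, only the h allele has switched, so h is the middle locus and the order is f – h – r.
Crossovers in the f–h interval produce the single-crossover classes f + r and + h + (29 + 34 = 63) plus the double crossovers (2).
RF(f–h) = (63 + 2) / 1000 = 65/1000 = 0.0650 → 6.5 centimorgans.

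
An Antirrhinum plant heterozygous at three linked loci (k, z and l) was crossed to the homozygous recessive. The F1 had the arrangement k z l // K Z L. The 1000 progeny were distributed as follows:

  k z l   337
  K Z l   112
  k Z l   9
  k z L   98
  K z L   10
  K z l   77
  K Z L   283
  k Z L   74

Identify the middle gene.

z

The two rarest classes, k Z l and K z L, are the double crossovers. Comparing them with the parentals, only the z allele has switched, so z is the middle locus and the order is l – z – k.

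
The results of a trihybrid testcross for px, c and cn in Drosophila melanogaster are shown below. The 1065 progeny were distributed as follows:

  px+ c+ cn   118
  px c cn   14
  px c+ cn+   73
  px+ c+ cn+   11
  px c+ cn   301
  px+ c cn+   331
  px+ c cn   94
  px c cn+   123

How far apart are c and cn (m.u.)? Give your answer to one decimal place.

The two most frequent reciprocal classes, px+ c cn+ and px c+ cn, are the parental types, so the F1 was px+ c cn+ / px c+ cn.
The two rarest classes, px+ c+ cn+ and px c cn, are the double crossovers. Comparing them with the parentals, only the c allele has switched, so c is the middle locus and the order is px – c – cn.
Crossovers in the c–cn interval produce the single-crossover classes px+ c cn and px c+ cn+ (94 + 73 = 167) plus the double crossovers (25).
RF(c–cn) = (167 + 25) / 1065 = 192/1065 = 0.1803 → 18.0 m.u.

18.0 m.u.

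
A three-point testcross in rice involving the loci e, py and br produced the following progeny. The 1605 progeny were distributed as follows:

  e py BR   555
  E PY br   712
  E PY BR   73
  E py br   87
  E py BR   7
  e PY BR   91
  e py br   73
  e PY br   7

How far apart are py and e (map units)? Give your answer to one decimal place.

12.0 map units

The two most frequent reciprocal classes, E PY br and e py BR, are the parental types, so the F1 was E PY br / e py BR.
The two rarest classes, e PY br and E py BR, are the double crossovers. Comparing them with the parentals, only the e allele has switched, so e is the middle locus and the order is py – e – br.
Crossovers in the py–e interval produce the single-crossover classes E py br and e PY BR (87 + 91 = 178) plus the double crossovers (14).
RF(py–e) = (178 + 14) / 1605 = 192/1605 = 0.1196 → 12.0 map units.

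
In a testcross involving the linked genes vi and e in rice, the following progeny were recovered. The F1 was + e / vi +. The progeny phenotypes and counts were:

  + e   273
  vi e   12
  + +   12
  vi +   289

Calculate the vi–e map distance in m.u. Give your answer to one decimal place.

4.1 m.u.

The recombinant classes are + + and vi e: 12 + 12 = 24.
Recombination frequency = 24/586 = 0.0410 ≈ 4.1%, i.e. 4.1 m.u.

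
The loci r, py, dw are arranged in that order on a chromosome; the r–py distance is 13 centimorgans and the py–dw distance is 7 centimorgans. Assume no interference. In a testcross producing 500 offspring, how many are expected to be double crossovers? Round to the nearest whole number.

Map distances give recombination frequencies of 0.130 and 0.070 for the two intervals.
With no interference, expected double-crossover frequency = 0.130 × 0.070 = 0.00910.
Expected number = 0.00910 × 500 = 4.55 ≈ 5.

5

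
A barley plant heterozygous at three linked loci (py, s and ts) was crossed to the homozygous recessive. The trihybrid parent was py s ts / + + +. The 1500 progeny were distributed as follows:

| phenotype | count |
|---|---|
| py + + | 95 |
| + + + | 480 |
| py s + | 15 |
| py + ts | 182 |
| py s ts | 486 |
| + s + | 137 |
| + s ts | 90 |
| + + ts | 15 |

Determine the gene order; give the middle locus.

ts

The two rarest classes, py s + and + + ts, are the double crossovers. Comparing them with the parentals, only the ts allele has switched, so ts is the middle locus and the order is s – ts – py.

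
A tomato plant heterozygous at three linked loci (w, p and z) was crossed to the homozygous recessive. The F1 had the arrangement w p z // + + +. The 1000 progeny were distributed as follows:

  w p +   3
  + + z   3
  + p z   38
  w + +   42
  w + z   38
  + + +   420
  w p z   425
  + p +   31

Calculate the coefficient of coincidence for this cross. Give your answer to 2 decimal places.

The two rarest classes, w p + and + + z, are the double crossovers. Comparing them with the parentals, only the z allele has switched, so z is the middle locus and the order is p – z – w.
p–z: (69 + 6)/1000 = 0.0750; z–w: (80 + 6)/1000 = 0.0860.
Expected DCO frequency = 0.0750 × 0.0860 ≈ 0.00645; observed = 6/1000 ≈ 0.00600.
Coefficient of coincidence = 0.00600/0.00645 ≈ 0.93.

0.93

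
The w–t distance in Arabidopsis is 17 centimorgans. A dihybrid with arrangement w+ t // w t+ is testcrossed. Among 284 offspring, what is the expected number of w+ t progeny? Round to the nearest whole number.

A map distance of 17 centimorgans corresponds to a recombination frequency of 0.170.
The F1 is w+ t / w t+, so w+ t is a parental gamete class with expected frequency (1 − r)/2 = 0.830/2 = 0.4150.
Expected number = 0.4150 × 284 = 117.86 ≈ 118.

118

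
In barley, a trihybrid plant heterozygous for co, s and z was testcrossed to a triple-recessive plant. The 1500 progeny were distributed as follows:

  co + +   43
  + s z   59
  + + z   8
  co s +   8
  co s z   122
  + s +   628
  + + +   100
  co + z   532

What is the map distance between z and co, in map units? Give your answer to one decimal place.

The two most frequent reciprocal classes, co + z and + s +, are the parental types, so the F1 was co + z / + s +.
The two rarest classes, + + z and co s +, are the double crossovers. Comparing them with the parentals, only the co allele has switched, so co is the middle locus and the order is z – co – s.
Crossovers in the z–co interval produce the single-crossover classes co + + and + s z (43 + 59 = 102) plus the double crossovers (16).
RF(z–co) = (102 + 16) / 1500 = 118/1500 = 0.0787 → 7.9 map units.

7.9 map units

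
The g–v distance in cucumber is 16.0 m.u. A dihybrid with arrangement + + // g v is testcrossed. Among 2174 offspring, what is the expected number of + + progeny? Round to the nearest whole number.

913

A map distance of 16.0 m.u. corresponds to a recombination frequency of 0.160.
The F1 is + + / g v, so + + is a parental gamete class with expected frequency (1 − r)/2 = 0.840/2 = 0.4200.
Expected number = 0.4200 × 2174 = 913.08 ≈ 913.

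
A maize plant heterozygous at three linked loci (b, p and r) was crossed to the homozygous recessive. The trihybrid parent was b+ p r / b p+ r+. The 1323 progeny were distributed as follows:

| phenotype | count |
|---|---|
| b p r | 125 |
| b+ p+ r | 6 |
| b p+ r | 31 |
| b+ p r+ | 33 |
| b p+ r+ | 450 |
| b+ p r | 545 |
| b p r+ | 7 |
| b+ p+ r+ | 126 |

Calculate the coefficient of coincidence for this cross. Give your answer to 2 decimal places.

0.85

The two rarest classes, b+ p+ r and b p r+, are the double crossovers. Comparing them with the parentals, only the p allele has switched, so p is the middle locus and the order is r – p – b.
r–p: (64 + 13)/1323 = 0.0582; p–b: (251 + 13)/1323 = 0.1995.
Expected DCO frequency = 0.0582 × 0.1995 ≈ 0.01161; observed = 13/1323 ≈ 0.00983.
Coefficient of coincidence = 0.00983/0.01161 ≈ 0.85.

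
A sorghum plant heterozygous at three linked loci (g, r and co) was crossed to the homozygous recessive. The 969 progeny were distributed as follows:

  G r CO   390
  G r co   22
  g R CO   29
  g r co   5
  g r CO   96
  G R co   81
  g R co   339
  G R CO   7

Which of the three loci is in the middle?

The two most frequent reciprocal classes, G r CO and g R co, are the parental types, so the F1 was G r CO / g R co.
The two rarest classes, G R CO and g r co, are the double crossovers. Comparing them with the parentals, only the r allele has switched, so r is the middle locus and the order is g – r – co.

r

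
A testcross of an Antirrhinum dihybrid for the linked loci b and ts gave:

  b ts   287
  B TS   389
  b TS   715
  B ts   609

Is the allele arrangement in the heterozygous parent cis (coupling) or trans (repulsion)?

The two most frequent classes are B ts (609) and b TS (715); these are the parental (non-recombinant) types.
So the F1 carried B ts on one chromosome and b TS on the other — the recessive alleles are on opposite chromosomes (trans / repulsion).

trans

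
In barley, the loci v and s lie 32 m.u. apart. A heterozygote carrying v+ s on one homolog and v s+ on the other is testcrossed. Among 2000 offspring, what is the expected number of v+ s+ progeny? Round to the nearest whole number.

320

A map distance of 32 m.u. corresponds to a recombination frequency of 0.320.
The F1 is v+ s / v s+, so v+ s+ is a recombinant gamete class with expected frequency r/2 = 0.320/2 = 0.1600.
Expected number = 0.1600 × 2000 = 320.00 ≈ 320.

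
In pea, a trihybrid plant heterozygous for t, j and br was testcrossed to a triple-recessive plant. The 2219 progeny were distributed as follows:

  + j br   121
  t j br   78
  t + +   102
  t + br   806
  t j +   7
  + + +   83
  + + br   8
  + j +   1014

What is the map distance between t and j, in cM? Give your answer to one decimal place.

7.9 cM

The two most frequent reciprocal classes, + j + and t + br, are the parental types, so the F1 was + j + / t + br.
The two rarest classes, t j + and + + br, are the double crossovers. Comparing them with the parentals, only the t allele has switched, so t is the middle locus and the order is br – t – j.
Crossovers in the t–j interval produce the single-crossover classes + + + and t j br (83 + 78 = 161) plus the double crossovers (15).
RF(t–j) = (161 + 15) / 2219 = 176/2219 = 0.0793 → 7.9 cM.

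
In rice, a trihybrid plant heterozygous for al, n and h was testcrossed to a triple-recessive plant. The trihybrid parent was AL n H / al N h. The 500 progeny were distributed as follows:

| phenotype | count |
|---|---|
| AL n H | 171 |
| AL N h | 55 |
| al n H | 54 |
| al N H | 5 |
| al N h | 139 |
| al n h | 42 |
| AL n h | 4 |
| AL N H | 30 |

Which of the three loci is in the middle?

h

The two rarest classes, AL n h and al N H, are the double crossovers. Comparing them with the parentals, only the h allele has switched, so h is the middle locus and the order is n – h – al.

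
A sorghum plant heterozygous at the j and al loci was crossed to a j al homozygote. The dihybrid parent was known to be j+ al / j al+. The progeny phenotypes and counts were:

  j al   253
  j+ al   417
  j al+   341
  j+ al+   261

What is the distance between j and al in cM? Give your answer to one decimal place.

40.4 cM

The recombinant classes are j+ al+ and j al: 261 + 253 = 514.
Recombination frequency = 514/1272 = 0.4041 ≈ 40.4%, i.e. 40.4 cM.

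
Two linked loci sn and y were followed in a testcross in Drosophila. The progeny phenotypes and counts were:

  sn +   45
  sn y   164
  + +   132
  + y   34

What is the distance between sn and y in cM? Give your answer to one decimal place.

The two most frequent classes, + + (132) and sn y (164), are the parental types, so the F1 was + + / sn y.
The recombinant classes are + y and sn +: 34 + 45 = 79.
Recombination frequency = 79/375 = 0.2107 ≈ 21.1%, i.e. 21.1 cM.

21.1 cM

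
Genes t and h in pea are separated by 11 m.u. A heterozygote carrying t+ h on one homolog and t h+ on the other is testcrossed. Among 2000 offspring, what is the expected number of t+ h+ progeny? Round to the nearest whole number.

A map distance of 11 m.u. corresponds to a recombination frequency of 0.110.
The F1 is t+ h / t h+, so t+ h+ is a recombinant gamete class with expected frequency r/2 = 0.110/2 = 0.0550.
Expected number = 0.0550 × 2000 = 110.00 ≈ 110.

110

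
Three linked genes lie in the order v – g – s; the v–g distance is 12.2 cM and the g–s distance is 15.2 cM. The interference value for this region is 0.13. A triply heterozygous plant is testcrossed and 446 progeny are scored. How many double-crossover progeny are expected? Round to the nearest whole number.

7

Map distances give recombination frequencies of 0.122 and 0.152 for the two intervals.
With interference 0.13 (so coincidence = 0.87), expected double-crossover frequency = 0.122 × 0.152 × 0.87 = 0.01613.
Expected number = 0.01613 × 446 = 7.20 ≈ 7.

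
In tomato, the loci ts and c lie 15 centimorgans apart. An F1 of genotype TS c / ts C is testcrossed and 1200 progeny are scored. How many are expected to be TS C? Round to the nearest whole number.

90

A map distance of 15 centimorgans corresponds to a recombination frequency of 0.150.
The F1 is TS c / ts C, so TS C is a recombinant gamete class with expected frequency r/2 = 0.150/2 = 0.0750.
Expected number = 0.0750 × 1200 = 90.00 ≈ 90.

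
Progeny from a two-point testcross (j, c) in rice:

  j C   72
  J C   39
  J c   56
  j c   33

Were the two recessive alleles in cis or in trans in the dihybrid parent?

trans

The two most frequent classes are J c (56) and j C (72); these are the parental (non-recombinant) types.
So the F1 carried J c on one chromosome and j C on the other — the recessive alleles are on opposite chromosomes (trans / repulsion).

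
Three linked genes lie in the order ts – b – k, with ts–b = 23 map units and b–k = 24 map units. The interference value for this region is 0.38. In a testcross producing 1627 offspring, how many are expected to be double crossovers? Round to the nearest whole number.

Map distances give recombination frequencies of 0.230 and 0.240 for the two intervals.
With interference 0.38 (so coincidence = 0.62), expected double-crossover frequency = 0.230 × 0.240 × 0.62 = 0.03422.
Expected number = 0.03422 × 1627 = 55.68 ≈ 56.

56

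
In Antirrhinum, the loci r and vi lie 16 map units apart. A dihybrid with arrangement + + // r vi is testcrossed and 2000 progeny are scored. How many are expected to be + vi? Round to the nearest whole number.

160

A map distance of 16 map units corresponds to a recombination frequency of 0.160.
The F1 is + + / r vi, so + vi is a recombinant gamete class with expected frequency r/2 = 0.160/2 = 0.0800.
Expected number = 0.0800 × 2000 = 160.00 ≈ 160.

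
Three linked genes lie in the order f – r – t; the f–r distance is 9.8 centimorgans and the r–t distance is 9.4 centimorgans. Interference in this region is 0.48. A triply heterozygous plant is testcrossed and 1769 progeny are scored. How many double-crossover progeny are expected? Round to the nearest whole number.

Map distances give recombination frequencies of 0.098 and 0.094 for the two intervals.
With interference 0.48 (so coincidence = 0.52), expected double-crossover frequency = 0.098 × 0.094 × 0.52 = 0.00479.
Expected number = 0.00479 × 1769 = 8.47 ≈ 8.

8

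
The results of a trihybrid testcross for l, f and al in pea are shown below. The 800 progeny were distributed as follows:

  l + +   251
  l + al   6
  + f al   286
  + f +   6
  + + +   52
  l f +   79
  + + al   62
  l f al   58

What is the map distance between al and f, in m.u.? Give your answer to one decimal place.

19.1 m.u.

The two most frequent reciprocal classes, l + + and + f al, are the parental types, so the F1 was l + + / + f al.
The two rarest classes, l + al and + f +, are the double crossovers. Comparing them with the parentals, only the al allele has switched, so al is the middle locus and the order is l – al – f.
Crossovers in the al–f interval produce the single-crossover classes l f + and + + al (79 + 62 = 141) plus the double crossovers (12).
RF(al–f) = (141 + 12) / 800 = 153/800 = 0.1913 → 19.1 m.u.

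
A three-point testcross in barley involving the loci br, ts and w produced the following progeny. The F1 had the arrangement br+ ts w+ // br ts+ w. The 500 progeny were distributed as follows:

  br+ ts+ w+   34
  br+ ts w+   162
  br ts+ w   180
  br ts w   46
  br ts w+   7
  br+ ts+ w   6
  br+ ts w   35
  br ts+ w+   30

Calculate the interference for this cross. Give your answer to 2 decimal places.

0.10

The two rarest classes, br ts w+ and br+ ts+ w, are the double crossovers. Comparing them with the parentals, only the br allele has switched, so br is the middle locus and the order is w – br – ts.
w–br: (65 + 13)/500 = 0.1560; br–ts: (80 + 13)/500 = 0.1860.
Expected DCO frequency = 0.1560 × 0.1860 ≈ 0.02902; observed = 13/500 ≈ 0.02600.
Coefficient of coincidence = 0.02600/0.02902 ≈ 0.90; interference = 1 − 0.90 = 0.10.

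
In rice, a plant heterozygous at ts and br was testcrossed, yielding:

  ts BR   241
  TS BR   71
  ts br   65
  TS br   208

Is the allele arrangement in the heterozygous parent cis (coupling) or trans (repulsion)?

The two most frequent classes are TS br (208) and ts BR (241); these are the parental (non-recombinant) types.
So the F1 carried TS br on one chromosome and ts BR on the other — the recessive alleles are on opposite chromosomes (trans / repulsion).

trans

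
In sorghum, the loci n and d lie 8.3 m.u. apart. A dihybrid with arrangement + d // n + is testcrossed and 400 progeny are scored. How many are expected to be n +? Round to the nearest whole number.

A map distance of 8.3 m.u. corresponds to a recombination frequency of 0.083.
The F1 is + d / n +, so n + is a parental gamete class with expected frequency (1 − r)/2 = 0.917/2 = 0.4585.
Expected number = 0.4585 × 400 = 183.40 ≈ 183.

183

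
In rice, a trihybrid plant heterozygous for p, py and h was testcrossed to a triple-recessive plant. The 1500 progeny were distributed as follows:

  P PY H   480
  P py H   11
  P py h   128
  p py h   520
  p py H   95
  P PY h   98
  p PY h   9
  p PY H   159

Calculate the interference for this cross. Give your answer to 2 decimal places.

The two most frequent reciprocal classes, p py h and P PY H, are the parental types, so the F1 was p py h / P PY H.
The two rarest classes, p PY h and P py H, are the double crossovers. Comparing them with the parentals, only the py allele has switched, so py is the middle locus and the order is h – py – p.
h–py: (193 + 20)/1500 = 0.1420; py–p: (287 + 20)/1500 = 0.2047.
Expected DCO frequency = 0.1420 × 0.2047 ≈ 0.02907; observed = 20/1500 ≈ 0.01333.
Coefficient of coincidence = 0.01333/0.02907 ≈ 0.46; interference = 1 − 0.46 = 0.54.

0.54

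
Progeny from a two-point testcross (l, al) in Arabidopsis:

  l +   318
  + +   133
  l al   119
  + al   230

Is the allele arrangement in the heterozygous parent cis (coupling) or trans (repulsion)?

trans

The two most frequent classes are + al (230) and l + (318); these are the parental (non-recombinant) types.
So the F1 carried + al on one chromosome and l + on the other — the recessive alleles are on opposite chromosomes (trans / repulsion).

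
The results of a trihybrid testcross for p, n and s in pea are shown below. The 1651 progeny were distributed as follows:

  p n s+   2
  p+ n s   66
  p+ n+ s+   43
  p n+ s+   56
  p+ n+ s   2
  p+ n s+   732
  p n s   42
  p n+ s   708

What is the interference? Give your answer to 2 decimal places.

0.41

The two most frequent reciprocal classes, p+ n s+ and p n+ s, are the parental types, so the F1 was p+ n s+ / p n+ s.
The two rarest classes, p n s+ and p+ n+ s, are the double crossovers. Comparing them with the parentals, only the p allele has switched, so p is the middle locus and the order is n – p – s.
n–p: (85 + 4)/1651 = 0.0539; p–s: (122 + 4)/1651 = 0.0763.
Expected DCO frequency = 0.0539 × 0.0763 ≈ 0.00411; observed = 4/1651 ≈ 0.00242.
Coefficient of coincidence = 0.00242/0.00411 ≈ 0.59; interference = 1 − 0.59 = 0.41.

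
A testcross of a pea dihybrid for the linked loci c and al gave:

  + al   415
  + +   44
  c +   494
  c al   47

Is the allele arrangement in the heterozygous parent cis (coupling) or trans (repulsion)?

The two most frequent classes are + al (415) and c + (494); these are the parental (non-recombinant) types.
So the F1 carried + al on one chromosome and c + on the other — the recessive alleles are on opposite chromosomes (trans / repulsion).

trans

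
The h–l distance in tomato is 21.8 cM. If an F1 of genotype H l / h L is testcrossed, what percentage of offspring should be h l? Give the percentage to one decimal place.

10.9%

A map distance of 21.8 cM corresponds to a recombination frequency of 0.218.
The F1 is H l / h L, so h l is a recombinant gamete class with expected frequency r/2 = 0.218/2 = 0.1090.
That is 0.1090 = 10.9% of the progeny.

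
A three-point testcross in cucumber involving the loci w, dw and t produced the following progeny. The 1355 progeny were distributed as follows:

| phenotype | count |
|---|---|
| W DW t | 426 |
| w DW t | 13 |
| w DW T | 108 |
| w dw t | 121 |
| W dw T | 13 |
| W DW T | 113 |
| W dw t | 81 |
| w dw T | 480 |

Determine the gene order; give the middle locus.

The two most frequent reciprocal classes, W DW t and w dw T, are the parental types, so the F1 was W DW t / w dw T.
The two rarest classes, w DW t and W dw T, are the double crossovers. Comparing them with the parentals, only the w allele has switched, so w is the middle locus and the order is dw – w – t.

w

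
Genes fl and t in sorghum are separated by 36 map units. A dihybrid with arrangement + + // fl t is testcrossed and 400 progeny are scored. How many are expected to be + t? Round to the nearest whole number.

A map distance of 36 map units corresponds to a recombination frequency of 0.360.
The F1 is + + / fl t, so + t is a recombinant gamete class with expected frequency r/2 = 0.360/2 = 0.1800.
Expected number = 0.1800 × 400 = 72.00 ≈ 72.

72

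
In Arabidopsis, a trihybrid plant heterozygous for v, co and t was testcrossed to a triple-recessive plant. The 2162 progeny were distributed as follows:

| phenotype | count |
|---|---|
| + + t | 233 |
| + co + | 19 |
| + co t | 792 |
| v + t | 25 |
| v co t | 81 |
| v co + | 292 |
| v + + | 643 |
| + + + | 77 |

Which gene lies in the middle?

The two most frequent reciprocal classes, + co t and v + +, are the parental types, so the F1 was + co t / v + +.
The two rarest classes, + co + and v + t, are the double crossovers. Comparing them with the parentals, only the t allele has switched, so t is the middle locus and the order is co – t – v.

t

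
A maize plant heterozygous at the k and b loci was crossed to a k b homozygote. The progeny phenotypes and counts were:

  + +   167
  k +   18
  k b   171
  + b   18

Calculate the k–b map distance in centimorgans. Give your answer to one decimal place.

9.6 centimorgans

The two most frequent classes, + + (167) and k b (171), are the parental types, so the F1 was + + / k b.
The recombinant classes are + b and k +: 18 + 18 = 36.
Recombination frequency = 36/374 = 0.0963 ≈ 9.6%, i.e. 9.6 centimorgans.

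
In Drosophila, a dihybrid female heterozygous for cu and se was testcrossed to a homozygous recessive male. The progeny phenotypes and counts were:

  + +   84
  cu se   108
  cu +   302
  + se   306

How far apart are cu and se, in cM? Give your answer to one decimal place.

The two most frequent classes, + se (306) and cu + (302), are the parental types, so the F1 was + se / cu +.
The recombinant classes are + + and cu se: 84 + 108 = 192.
Recombination frequency = 192/800 = 0.2400 ≈ 24.0%, i.e. 24.0 cM.

24.0 cM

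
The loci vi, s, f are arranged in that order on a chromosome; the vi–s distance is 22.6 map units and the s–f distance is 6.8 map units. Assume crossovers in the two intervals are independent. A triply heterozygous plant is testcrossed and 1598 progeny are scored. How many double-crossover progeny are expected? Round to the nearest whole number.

25

Map distances give recombination frequencies of 0.226 and 0.068 for the two intervals.
With no interference, expected double-crossover frequency = 0.226 × 0.068 = 0.01537.
Expected number = 0.01537 × 1598 = 24.56 ≈ 25.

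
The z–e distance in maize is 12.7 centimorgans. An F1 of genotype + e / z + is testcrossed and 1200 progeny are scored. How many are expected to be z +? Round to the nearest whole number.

A map distance of 12.7 centimorgans corresponds to a recombination frequency of 0.127.
The F1 is + e / z +, so z + is a parental gamete class with expected frequency (1 − r)/2 = 0.873/2 = 0.4365.
Expected number = 0.4365 × 1200 = 523.80 ≈ 524.

524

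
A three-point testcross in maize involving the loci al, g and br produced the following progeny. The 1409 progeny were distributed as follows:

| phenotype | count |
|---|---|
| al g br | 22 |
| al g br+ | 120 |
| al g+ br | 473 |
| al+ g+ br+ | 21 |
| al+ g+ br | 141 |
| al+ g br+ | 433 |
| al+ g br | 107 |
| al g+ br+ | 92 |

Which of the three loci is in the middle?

g

The two most frequent reciprocal classes, al+ g br+ and al g+ br, are the parental types, so the F1 was al+ g br+ / al g+ br.
The two rarest classes, al+ g+ br+ and al g br, are the double crossovers. Comparing them with the parentals, only the g allele has switched, so g is the middle locus and the order is al – g – br.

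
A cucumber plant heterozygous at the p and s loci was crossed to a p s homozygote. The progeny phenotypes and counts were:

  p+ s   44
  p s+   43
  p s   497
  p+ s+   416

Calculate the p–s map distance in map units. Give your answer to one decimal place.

8.7 map units

The two most frequent classes, p+ s+ (416) and p s (497), are the parental types, so the F1 was p+ s+ / p s.
The recombinant classes are p+ s and p s+: 44 + 43 = 87.
Recombination frequency = 87/1000 = 0.0870 ≈ 8.7%, i.e. 8.7 map units.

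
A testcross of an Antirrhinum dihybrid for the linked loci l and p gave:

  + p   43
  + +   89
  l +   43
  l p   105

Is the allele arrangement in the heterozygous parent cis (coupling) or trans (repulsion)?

cis

The two most frequent classes are + + (89) and l p (105); these are the parental (non-recombinant) types.
So the F1 carried + + on one chromosome and l p on the other — the recessive alleles are on the same chromosome (cis / coupling).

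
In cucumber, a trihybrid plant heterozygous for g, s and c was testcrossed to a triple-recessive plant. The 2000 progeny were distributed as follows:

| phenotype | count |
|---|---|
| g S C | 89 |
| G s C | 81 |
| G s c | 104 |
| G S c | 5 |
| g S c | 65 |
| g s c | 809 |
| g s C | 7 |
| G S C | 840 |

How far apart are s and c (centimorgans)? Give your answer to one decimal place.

7.9 centimorgans

The two most frequent reciprocal classes, G S C and g s c, are the parental types, so the F1 was G S C / g s c.
The two rarest classes, G S c and g s C, are the double crossovers. Comparing them with the parentals, only the c allele has switched, so c is the middle locus and the order is g – c – s.
Crossovers in the c–s interval produce the single-crossover classes G s C and g S c (81 + 65 = 146) plus the double crossovers (12).
RF(c–s) = (146 + 12) / 2000 = 158/2000 = 0.0790 → 7.9 centimorgans.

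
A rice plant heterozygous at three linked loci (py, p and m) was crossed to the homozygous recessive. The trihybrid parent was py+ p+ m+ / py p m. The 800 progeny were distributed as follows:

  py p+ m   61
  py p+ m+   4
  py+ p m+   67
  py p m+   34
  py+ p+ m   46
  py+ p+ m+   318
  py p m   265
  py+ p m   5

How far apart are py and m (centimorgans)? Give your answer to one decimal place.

11.1 centimorgans

The two rarest classes, py p+ m+ and py+ p m, are the double crossovers. Comparing them with the parentals, only the py allele has switched, so py is the middle locus and the order is p – py – m.
Crossovers in the py–m interval produce the single-crossover classes py+ p+ m and py p m+ (46 + 34 = 80) plus the double crossovers (9).
RF(py–m) = (80 + 9) / 800 = 89/800 = 0.1113 → 11.1 centimorgans.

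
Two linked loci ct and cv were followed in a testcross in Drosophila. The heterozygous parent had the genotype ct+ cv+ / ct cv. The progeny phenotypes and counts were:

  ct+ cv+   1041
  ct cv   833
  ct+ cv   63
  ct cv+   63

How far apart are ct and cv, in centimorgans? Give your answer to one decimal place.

6.3 centimorgans

The recombinant classes are ct+ cv and ct cv+: 63 + 63 = 126.
Recombination frequency = 126/2000 = 0.0630 ≈ 6.3%, i.e. 6.3 centimorgans.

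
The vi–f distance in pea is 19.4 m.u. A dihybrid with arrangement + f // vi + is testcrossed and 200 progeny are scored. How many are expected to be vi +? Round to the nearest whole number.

A map distance of 19.4 m.u. corresponds to a recombination frequency of 0.194.
The F1 is + f / vi +, so vi + is a parental gamete class with expected frequency (1 − r)/2 = 0.806/2 = 0.4030.
Expected number = 0.4030 × 200 = 80.60 ≈ 81.

81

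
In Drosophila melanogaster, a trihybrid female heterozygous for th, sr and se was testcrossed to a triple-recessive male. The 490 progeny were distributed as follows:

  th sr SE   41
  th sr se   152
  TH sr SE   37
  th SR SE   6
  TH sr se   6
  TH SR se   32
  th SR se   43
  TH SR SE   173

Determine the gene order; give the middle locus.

The two most frequent reciprocal classes, th sr se and TH SR SE, are the parental types, so the F1 was th sr se / TH SR SE.
The two rarest classes, TH sr se and th SR SE, are the double crossovers. Comparing them with the parentals, only the th allele has switched, so th is the middle locus and the order is se – th – sr.

th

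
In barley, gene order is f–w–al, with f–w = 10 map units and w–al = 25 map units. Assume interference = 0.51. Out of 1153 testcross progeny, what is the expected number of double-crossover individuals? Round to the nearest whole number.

14

Map distances give recombination frequencies of 0.100 and 0.250 for the two intervals.
With interference 0.51 (so coincidence = 0.49), expected double-crossover frequency = 0.100 × 0.250 × 0.49 = 0.01225.
Expected number = 0.01225 × 1153 = 14.12 ≈ 14.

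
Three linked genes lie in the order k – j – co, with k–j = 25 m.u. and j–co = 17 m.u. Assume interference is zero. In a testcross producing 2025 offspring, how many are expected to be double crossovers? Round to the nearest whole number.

Map distances give recombination frequencies of 0.250 and 0.170 for the two intervals.
With no interference, expected double-crossover frequency = 0.250 × 0.170 = 0.04250.
Expected number = 0.04250 × 2025 = 86.06 ≈ 86.

86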